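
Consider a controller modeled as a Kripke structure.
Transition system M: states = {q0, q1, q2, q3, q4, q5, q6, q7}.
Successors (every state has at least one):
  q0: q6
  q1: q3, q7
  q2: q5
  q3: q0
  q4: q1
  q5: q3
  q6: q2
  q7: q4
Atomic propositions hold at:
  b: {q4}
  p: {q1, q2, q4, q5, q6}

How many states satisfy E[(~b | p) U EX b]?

Sat(~b) = {q0, q1, q2, q3, q5, q6, q7}
Sat(~b | p) = {q0, q1, q2, q3, q4, q5, q6, q7}
Sat(EX b) = {s : some successor in {q4}} = {q7}
E[(~b | p) U EX b]: least fixpoint, start Z0 = Sat(EX b) = {q7}, add states in Sat(~b | p) with some successor in Z. Z1 = {q1, q7}; Z2 = {q1, q4, q7}; fixed.
Sat(E[(~b | p) U EX b]) = {q1, q4, q7}
|Sat(E[(~b | p) U EX b])| = |{q1, q4, q7}| = 3.

3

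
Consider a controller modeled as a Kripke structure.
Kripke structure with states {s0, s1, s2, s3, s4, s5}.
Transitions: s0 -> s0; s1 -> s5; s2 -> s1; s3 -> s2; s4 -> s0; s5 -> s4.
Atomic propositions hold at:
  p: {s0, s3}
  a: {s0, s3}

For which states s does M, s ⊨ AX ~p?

{s1, s2, s3, s5}

Sat(~p) = {s1, s2, s4, s5}
Sat(AX ~p) = {s : every successor in {s1, s2, s4, s5}} = {s1, s2, s3, s5}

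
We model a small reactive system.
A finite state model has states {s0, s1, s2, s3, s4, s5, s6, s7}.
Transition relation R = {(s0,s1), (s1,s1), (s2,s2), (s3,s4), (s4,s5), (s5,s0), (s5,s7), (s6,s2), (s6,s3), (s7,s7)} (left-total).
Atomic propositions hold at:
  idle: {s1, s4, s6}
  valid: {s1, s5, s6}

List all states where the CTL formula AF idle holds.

AF idle: least fixpoint, start Z0 = {s1, s4, s6}, add states with every successor in Z. Z1 = {s0, s1, s3, s4, s6}; fixed.
Sat(AF idle) = {s0, s1, s3, s4, s6}

{s0, s1, s3, s4, s6}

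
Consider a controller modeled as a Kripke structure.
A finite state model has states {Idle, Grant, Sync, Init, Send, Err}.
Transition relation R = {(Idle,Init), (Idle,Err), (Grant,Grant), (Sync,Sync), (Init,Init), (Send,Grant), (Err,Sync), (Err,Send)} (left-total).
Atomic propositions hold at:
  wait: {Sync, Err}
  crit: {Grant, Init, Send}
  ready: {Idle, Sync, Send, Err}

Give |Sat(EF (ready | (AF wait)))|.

4

AF wait: least fixpoint, start Z0 = {Sync, Err}, add states with every successor in Z. Already a fixed point.
Sat(AF wait) = {Sync, Err}
Sat(ready | (AF wait)) = {Idle, Sync, Send, Err}
EF (ready | (AF wait)): least fixpoint, start Z0 = {Idle, Sync, Send, Err}, add states with some successor in Z. Already a fixed point.
Sat(EF (ready | (AF wait))) = {Idle, Sync, Send, Err}
|Sat(EF (ready | (AF wait)))| = |{Idle, Sync, Send, Err}| = 4.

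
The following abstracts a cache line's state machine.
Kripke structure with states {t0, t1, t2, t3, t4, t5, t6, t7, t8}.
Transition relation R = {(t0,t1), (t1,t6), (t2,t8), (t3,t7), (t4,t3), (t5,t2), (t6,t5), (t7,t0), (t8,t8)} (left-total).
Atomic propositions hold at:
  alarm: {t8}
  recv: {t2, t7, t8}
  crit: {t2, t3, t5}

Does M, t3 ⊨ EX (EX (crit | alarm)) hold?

Sat(crit | alarm) = {t2, t3, t5, t8}
Sat(EX (crit | alarm)) = {s : some successor in {t2, t3, t5, t8}} = {t2, t4, t5, t6, t8}
Sat(EX (EX (crit | alarm))) = {s : some successor in {t2, t4, t5, t6, t8}} = {t1, t2, t5, t6, t8}
t3 ∉ Sat(EX (EX (crit | alarm))) = {t1, t2, t5, t6, t8}, so the formula does not hold at t3.

No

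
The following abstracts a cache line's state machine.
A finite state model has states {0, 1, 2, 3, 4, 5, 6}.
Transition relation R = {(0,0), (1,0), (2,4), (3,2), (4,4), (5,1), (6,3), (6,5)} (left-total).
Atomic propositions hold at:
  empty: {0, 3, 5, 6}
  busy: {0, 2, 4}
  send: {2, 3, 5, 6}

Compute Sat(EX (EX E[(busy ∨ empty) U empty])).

Sat(busy ∨ empty) = {0, 2, 3, 4, 5, 6}
E[(busy ∨ empty) U empty]: least fixpoint, start Z0 = Sat(empty) = {0, 3, 5, 6}, add states in Sat(busy ∨ empty) with some successor in Z. Already a fixed point.
Sat(E[(busy ∨ empty) U empty]) = {0, 3, 5, 6}
Sat(EX E[(busy ∨ empty) U empty]) = {s : some successor in {0, 3, 5, 6}} = {0, 1, 6}
Sat(EX (EX E[(busy ∨ empty) U empty])) = {s : some successor in {0, 1, 6}} = {0, 1, 5}

{0, 1, 5}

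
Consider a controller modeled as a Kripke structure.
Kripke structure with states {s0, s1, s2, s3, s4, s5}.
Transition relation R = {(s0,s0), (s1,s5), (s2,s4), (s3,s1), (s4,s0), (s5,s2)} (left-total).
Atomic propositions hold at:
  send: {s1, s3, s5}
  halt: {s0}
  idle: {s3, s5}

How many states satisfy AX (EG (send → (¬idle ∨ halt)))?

Sat(¬idle) = {s0, s1, s2, s4}
Sat(¬idle ∨ halt) = {s0, s1, s2, s4}
Sat(send → (¬idle ∨ halt)) = {s0, s1, s2, s4}
EG (send → (¬idle ∨ halt)): greatest fixpoint, start Z0 = {s0, s1, s2, s4}, keep only states in Sat with some successor in Z. Z1 = {s0, s2, s4}; fixed.
Sat(EG (send → (¬idle ∨ halt))) = {s0, s2, s4}
Sat(AX (EG (send → (¬idle ∨ halt)))) = {s : every successor in {s0, s2, s4}} = {s0, s2, s4, s5}
|Sat(AX (EG (send → (¬idle ∨ halt))))| = |{s0, s2, s4, s5}| = 4.

4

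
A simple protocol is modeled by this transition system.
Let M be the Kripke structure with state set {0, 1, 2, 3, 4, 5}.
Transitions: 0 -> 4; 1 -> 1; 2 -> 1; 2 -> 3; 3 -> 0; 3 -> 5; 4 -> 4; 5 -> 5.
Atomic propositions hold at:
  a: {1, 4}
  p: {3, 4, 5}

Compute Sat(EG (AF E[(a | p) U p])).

Sat(a | p) = {1, 3, 4, 5}
E[(a | p) U p]: least fixpoint, start Z0 = Sat(p) = {3, 4, 5}, add states in Sat(a | p) with some successor in Z. Already a fixed point.
Sat(E[(a | p) U p]) = {3, 4, 5}
AF E[(a | p) U p]: least fixpoint, start Z0 = {3, 4, 5}, add states with every successor in Z. Z1 = {0, 3, 4, 5}; fixed.
Sat(AF E[(a | p) U p]) = {0, 3, 4, 5}
EG (AF E[(a | p) U p]): greatest fixpoint, start Z0 = {0, 3, 4, 5}, keep only states in Sat with some successor in Z. Already a fixed point.
Sat(EG (AF E[(a | p) U p])) = {0, 3, 4, 5}

{0, 3, 4, 5}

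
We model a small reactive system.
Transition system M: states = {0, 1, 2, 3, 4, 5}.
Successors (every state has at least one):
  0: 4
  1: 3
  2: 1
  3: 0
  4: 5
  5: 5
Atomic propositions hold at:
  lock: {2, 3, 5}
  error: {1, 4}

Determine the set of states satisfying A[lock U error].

{1, 2, 4}

A[lock U error]: least fixpoint, start Z0 = Sat(error) = {1, 4}, add states in Sat(lock) with every successor in Z. Z1 = {1, 2, 4}; fixed.
Sat(A[lock U error]) = {1, 2, 4}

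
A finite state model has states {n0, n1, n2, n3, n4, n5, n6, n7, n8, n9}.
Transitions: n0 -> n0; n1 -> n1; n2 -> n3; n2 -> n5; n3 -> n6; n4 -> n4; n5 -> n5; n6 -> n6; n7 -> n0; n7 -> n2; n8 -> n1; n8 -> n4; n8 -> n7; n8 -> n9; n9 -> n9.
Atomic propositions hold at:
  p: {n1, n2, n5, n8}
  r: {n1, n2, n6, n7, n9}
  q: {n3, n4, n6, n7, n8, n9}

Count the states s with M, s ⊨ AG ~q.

Sat(~q) = {n0, n1, n2, n5}
AG ~q: greatest fixpoint, start Z0 = {n0, n1, n2, n5}, keep only states in Sat with every successor in Z. Z1 = {n0, n1, n5}; fixed.
Sat(AG ~q) = {n0, n1, n5}
|Sat(AG ~q)| = |{n0, n1, n5}| = 3.

3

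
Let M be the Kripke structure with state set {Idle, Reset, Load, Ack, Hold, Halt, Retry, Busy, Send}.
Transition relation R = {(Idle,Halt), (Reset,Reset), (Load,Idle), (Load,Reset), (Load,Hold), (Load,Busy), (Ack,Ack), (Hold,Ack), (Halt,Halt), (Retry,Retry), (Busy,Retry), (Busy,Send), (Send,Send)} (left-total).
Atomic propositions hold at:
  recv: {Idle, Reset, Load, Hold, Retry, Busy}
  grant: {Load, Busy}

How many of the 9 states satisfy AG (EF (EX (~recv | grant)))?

5

Sat(~recv) = {Ack, Halt, Send}
Sat(~recv | grant) = {Load, Ack, Halt, Busy, Send}
Sat(EX (~recv | grant)) = {s : some successor in {Load, Ack, Halt, Busy, Send}} = {Idle, Load, Ack, Hold, Halt, Busy, Send}
EF (EX (~recv | grant)): least fixpoint, start Z0 = {Idle, Load, Ack, Hold, Halt, Busy, Send}, add states with some successor in Z. Already a fixed point.
Sat(EF (EX (~recv | grant))) = {Idle, Load, Ack, Hold, Halt, Busy, Send}
AG (EF (EX (~recv | grant))): greatest fixpoint, start Z0 = {Idle, Load, Ack, Hold, Halt, Busy, Send}, keep only states in Sat with every successor in Z. Z1 = {Idle, Ack, Hold, Halt, Send}; fixed.
Sat(AG (EF (EX (~recv | grant)))) = {Idle, Ack, Hold, Halt, Send}
|Sat(AG (EF (EX (~recv | grant))))| = |{Idle, Ack, Hold, Halt, Send}| = 5.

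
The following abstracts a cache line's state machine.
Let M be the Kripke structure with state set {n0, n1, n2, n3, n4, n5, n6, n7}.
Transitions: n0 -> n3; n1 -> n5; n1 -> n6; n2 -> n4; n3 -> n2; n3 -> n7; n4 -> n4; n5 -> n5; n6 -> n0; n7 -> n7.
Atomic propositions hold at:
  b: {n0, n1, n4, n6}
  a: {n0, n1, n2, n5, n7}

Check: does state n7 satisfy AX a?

Yes

Sat(AX a) = {s : every successor in {n0, n1, n2, n5, n7}} = {n3, n5, n6, n7}
n7 ∈ Sat(AX a) = {n3, n5, n6, n7}, so the formula holds at n7.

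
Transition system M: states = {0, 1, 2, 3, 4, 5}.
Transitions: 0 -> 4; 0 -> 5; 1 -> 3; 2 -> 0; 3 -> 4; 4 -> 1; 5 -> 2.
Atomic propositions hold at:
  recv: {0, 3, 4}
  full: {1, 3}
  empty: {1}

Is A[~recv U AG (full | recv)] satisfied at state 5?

No

Sat(~recv) = {1, 2, 5}
Sat(full | recv) = {0, 1, 3, 4}
AG (full | recv): greatest fixpoint, start Z0 = {0, 1, 3, 4}, keep only states in Sat with every successor in Z. Z1 = {1, 3, 4}; fixed.
Sat(AG (full | recv)) = {1, 3, 4}
A[~recv U AG (full | recv)]: least fixpoint, start Z0 = Sat(AG (full | recv)) = {1, 3, 4}, add states in Sat(~recv) with every successor in Z. Already a fixed point.
Sat(A[~recv U AG (full | recv)]) = {1, 3, 4}
5 ∉ Sat(A[~recv U AG (full | recv)]) = {1, 3, 4}, so the formula does not hold at 5.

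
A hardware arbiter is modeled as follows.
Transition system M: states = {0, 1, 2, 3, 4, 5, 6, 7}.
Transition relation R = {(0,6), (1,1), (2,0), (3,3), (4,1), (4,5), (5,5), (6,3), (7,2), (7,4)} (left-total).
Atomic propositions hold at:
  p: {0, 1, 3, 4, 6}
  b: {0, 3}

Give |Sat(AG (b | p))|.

Sat(b | p) = {0, 1, 3, 4, 6}
AG (b | p): greatest fixpoint, start Z0 = {0, 1, 3, 4, 6}, keep only states in Sat with every successor in Z. Z1 = {0, 1, 3, 6}; fixed.
Sat(AG (b | p)) = {0, 1, 3, 6}
|Sat(AG (b | p))| = |{0, 1, 3, 6}| = 4.

4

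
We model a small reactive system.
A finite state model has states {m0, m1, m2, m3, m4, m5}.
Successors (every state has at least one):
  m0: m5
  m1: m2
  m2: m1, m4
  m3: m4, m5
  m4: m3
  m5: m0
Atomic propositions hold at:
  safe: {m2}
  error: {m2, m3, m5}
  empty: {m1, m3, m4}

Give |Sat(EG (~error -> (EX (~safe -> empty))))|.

4

Sat(~error) = {m0, m1, m4}
Sat(~safe) = {m0, m1, m3, m4, m5}
Sat(~safe -> empty) = {m1, m2, m3, m4}
Sat(EX (~safe -> empty)) = {s : some successor in {m1, m2, m3, m4}} = {m1, m2, m3, m4}
Sat(~error -> (EX (~safe -> empty))) = {m1, m2, m3, m4, m5}
EG (~error -> (EX (~safe -> empty))): greatest fixpoint, start Z0 = {m1, m2, m3, m4, m5}, keep only states in Sat with some successor in Z. Z1 = {m1, m2, m3, m4}; fixed.
Sat(EG (~error -> (EX (~safe -> empty)))) = {m1, m2, m3, m4}
|Sat(EG (~error -> (EX (~safe -> empty))))| = |{m1, m2, m3, m4}| = 4.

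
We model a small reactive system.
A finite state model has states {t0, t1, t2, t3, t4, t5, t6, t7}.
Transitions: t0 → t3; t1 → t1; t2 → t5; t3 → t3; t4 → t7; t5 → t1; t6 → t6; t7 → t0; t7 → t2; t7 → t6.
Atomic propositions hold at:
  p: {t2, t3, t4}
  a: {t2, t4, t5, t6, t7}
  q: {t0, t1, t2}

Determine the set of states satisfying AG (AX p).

{t0, t3}

Sat(AX p) = {s : every successor in {t2, t3, t4}} = {t0, t3}
AG (AX p): greatest fixpoint, start Z0 = {t0, t3}, keep only states in Sat with every successor in Z. Already a fixed point.
Sat(AG (AX p)) = {t0, t3}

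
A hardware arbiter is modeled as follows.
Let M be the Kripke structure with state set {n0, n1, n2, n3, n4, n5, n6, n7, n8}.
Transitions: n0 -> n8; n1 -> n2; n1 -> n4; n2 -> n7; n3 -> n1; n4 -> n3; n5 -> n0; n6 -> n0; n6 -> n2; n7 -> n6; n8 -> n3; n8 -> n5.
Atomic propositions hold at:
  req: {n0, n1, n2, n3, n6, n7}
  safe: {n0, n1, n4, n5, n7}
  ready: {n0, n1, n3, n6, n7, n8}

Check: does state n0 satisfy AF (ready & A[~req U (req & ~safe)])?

No

Sat(~req) = {n4, n5, n8}
Sat(~safe) = {n2, n3, n6, n8}
Sat(req & ~safe) = {n2, n3, n6}
A[~req U (req & ~safe)]: least fixpoint, start Z0 = Sat((req & ~safe)) = {n2, n3, n6}, add states in Sat(~req) with every successor in Z. Z1 = {n2, n3, n4, n6}; fixed.
Sat(A[~req U (req & ~safe)]) = {n2, n3, n4, n6}
Sat(ready & A[~req U (req & ~safe)]) = {n3, n6}
AF (ready & A[~req U (req & ~safe)]): least fixpoint, start Z0 = {n3, n6}, add states with every successor in Z. Z1 = {n3, n4, n6, n7}; Z2 = {n2, n3, n4, n6, n7}; Z3 = {n1, n2, n3, n4, n6, n7}; fixed.
Sat(AF (ready & A[~req U (req & ~safe)])) = {n1, n2, n3, n4, n6, n7}
n0 ∉ Sat(AF (ready & A[~req U (req & ~safe)])) = {n1, n2, n3, n4, n6, n7}, so the formula does not hold at n0.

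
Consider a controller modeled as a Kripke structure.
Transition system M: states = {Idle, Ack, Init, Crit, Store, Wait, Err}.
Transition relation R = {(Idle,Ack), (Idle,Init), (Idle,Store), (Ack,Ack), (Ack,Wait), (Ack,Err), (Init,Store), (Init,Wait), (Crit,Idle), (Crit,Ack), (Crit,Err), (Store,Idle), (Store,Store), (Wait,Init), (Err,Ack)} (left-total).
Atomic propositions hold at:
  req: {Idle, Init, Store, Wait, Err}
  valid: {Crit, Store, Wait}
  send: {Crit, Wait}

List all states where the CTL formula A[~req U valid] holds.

{Crit, Store, Wait}

Sat(~req) = {Ack, Crit}
A[~req U valid]: least fixpoint, start Z0 = Sat(valid) = {Crit, Store, Wait}, add states in Sat(~req) with every successor in Z. Already a fixed point.
Sat(A[~req U valid]) = {Crit, Store, Wait}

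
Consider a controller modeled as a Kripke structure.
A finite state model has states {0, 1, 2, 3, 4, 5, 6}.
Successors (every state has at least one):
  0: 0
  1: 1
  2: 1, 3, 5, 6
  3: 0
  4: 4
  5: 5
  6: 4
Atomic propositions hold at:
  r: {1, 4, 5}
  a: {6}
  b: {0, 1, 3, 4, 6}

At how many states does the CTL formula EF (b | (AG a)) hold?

6

AG a: greatest fixpoint, start Z0 = {6}, keep only states in Sat with every successor in Z. Z1 = ∅; fixed.
Sat(AG a) = ∅
Sat(b | (AG a)) = {0, 1, 3, 4, 6}
EF (b | (AG a)): least fixpoint, start Z0 = {0, 1, 3, 4, 6}, add states with some successor in Z. Z1 = {0, 1, 2, 3, 4, 6}; fixed.
Sat(EF (b | (AG a))) = {0, 1, 2, 3, 4, 6}
|Sat(EF (b | (AG a)))| = |{0, 1, 2, 3, 4, 6}| = 6.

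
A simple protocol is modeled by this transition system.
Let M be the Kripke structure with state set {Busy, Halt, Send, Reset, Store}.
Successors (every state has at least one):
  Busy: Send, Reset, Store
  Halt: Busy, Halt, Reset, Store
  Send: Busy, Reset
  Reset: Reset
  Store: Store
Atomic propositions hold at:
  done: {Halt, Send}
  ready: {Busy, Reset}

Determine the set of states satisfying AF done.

{Halt, Send}

AF done: least fixpoint, start Z0 = {Halt, Send}, add states with every successor in Z. Already a fixed point.
Sat(AF done) = {Halt, Send}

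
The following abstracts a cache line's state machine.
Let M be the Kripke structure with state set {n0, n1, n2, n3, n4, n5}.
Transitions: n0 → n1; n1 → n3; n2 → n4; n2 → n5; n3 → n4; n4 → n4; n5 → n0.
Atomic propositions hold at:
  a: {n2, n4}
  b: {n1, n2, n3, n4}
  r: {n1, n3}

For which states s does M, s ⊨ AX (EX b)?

Sat(EX b) = {s : some successor in {n1, n2, n3, n4}} = {n0, n1, n2, n3, n4}
Sat(AX (EX b)) = {s : every successor in {n0, n1, n2, n3, n4}} = {n0, n1, n3, n4, n5}

{n0, n1, n3, n4, n5}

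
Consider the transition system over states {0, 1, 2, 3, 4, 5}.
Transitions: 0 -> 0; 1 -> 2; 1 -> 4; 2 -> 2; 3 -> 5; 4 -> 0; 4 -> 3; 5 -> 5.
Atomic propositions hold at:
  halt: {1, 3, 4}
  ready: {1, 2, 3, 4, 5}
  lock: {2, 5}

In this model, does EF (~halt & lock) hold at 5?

Sat(~halt) = {0, 2, 5}
Sat(~halt & lock) = {2, 5}
EF (~halt & lock): least fixpoint, start Z0 = {2, 5}, add states with some successor in Z. Z1 = {1, 2, 3, 5}; Z2 = {1, 2, 3, 4, 5}; fixed.
Sat(EF (~halt & lock)) = {1, 2, 3, 4, 5}
5 ∈ Sat(EF (~halt & lock)) = {1, 2, 3, 4, 5}, so the formula holds at 5.

Yes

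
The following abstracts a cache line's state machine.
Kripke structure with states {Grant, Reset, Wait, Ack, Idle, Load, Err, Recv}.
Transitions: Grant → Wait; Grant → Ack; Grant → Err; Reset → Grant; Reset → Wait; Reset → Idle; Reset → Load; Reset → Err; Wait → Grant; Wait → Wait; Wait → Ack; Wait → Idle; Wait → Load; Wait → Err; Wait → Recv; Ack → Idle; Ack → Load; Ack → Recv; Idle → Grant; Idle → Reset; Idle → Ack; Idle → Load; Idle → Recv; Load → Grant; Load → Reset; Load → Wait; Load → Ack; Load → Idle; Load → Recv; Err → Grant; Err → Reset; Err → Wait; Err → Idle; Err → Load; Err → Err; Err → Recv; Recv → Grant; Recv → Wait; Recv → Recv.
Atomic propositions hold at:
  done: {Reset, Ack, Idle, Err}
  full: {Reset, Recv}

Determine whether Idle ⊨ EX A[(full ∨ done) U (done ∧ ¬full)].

Yes

Sat(full ∨ done) = {Reset, Ack, Idle, Err, Recv}
Sat(¬full) = {Grant, Wait, Ack, Idle, Load, Err}
Sat(done ∧ ¬full) = {Ack, Idle, Err}
A[(full ∨ done) U (done ∧ ¬full)]: least fixpoint, start Z0 = Sat((done ∧ ¬full)) = {Ack, Idle, Err}, add states in Sat(full ∨ done) with every successor in Z. Already a fixed point.
Sat(A[(full ∨ done) U (done ∧ ¬full)]) = {Ack, Idle, Err}
Sat(EX A[(full ∨ done) U (done ∧ ¬full)]) = {s : some successor in {Ack, Idle, Err}} = {Grant, Reset, Wait, Ack, Idle, Load, Err}
Idle ∈ Sat(EX A[(full ∨ done) U (done ∧ ¬full)]) = {Grant, Reset, Wait, Ack, Idle, Load, Err}, so the formula holds at Idle.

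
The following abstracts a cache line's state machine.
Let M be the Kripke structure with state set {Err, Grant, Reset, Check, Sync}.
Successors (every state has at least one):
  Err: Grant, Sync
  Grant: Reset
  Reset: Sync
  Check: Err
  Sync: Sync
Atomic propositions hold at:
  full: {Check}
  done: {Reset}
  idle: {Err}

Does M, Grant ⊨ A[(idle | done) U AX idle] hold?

Sat(idle | done) = {Err, Reset}
Sat(AX idle) = {s : every successor in {Err}} = {Check}
A[(idle | done) U AX idle]: least fixpoint, start Z0 = Sat(AX idle) = {Check}, add states in Sat(idle | done) with every successor in Z. Already a fixed point.
Sat(A[(idle | done) U AX idle]) = {Check}
Grant ∉ Sat(A[(idle | done) U AX idle]) = {Check}, so the formula does not hold at Grant.

No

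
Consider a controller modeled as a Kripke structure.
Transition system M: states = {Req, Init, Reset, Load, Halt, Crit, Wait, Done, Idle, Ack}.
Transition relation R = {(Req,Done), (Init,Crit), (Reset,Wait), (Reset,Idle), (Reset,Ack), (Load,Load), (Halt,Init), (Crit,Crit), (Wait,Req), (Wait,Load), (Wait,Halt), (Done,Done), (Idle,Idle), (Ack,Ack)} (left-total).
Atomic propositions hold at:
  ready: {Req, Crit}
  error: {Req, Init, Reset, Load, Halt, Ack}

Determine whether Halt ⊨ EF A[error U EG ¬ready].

No

Sat(¬ready) = {Init, Reset, Load, Halt, Wait, Done, Idle, Ack}
EG ¬ready: greatest fixpoint, start Z0 = {Init, Reset, Load, Halt, Wait, Done, Idle, Ack}, keep only states in Sat with some successor in Z. Z1 = {Reset, Load, Halt, Wait, Done, Idle, Ack}; Z2 = {Reset, Load, Wait, Done, Idle, Ack}; fixed.
Sat(EG ¬ready) = {Reset, Load, Wait, Done, Idle, Ack}
A[error U EG ¬ready]: least fixpoint, start Z0 = Sat(EG ¬ready) = {Reset, Load, Wait, Done, Idle, Ack}, add states in Sat(error) with every successor in Z. Z1 = {Req, Reset, Load, Wait, Done, Idle, Ack}; fixed.
Sat(A[error U EG ¬ready]) = {Req, Reset, Load, Wait, Done, Idle, Ack}
EF A[error U EG ¬ready]: least fixpoint, start Z0 = {Req, Reset, Load, Wait, Done, Idle, Ack}, add states with some successor in Z. Already a fixed point.
Sat(EF A[error U EG ¬ready]) = {Req, Reset, Load, Wait, Done, Idle, Ack}
Halt ∉ Sat(EF A[error U EG ¬ready]) = {Req, Reset, Load, Wait, Done, Idle, Ack}, so the formula does not hold at Halt.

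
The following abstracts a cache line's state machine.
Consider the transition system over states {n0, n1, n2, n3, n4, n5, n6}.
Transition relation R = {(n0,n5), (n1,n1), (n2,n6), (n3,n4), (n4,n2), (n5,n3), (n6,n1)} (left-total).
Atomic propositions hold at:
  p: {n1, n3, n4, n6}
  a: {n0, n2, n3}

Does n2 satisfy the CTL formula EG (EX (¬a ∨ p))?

Yes

Sat(¬a) = {n1, n4, n5, n6}
Sat(¬a ∨ p) = {n1, n3, n4, n5, n6}
Sat(EX (¬a ∨ p)) = {s : some successor in {n1, n3, n4, n5, n6}} = {n0, n1, n2, n3, n5, n6}
EG (EX (¬a ∨ p)): greatest fixpoint, start Z0 = {n0, n1, n2, n3, n5, n6}, keep only states in Sat with some successor in Z. Z1 = {n0, n1, n2, n5, n6}; Z2 = {n0, n1, n2, n6}; Z3 = {n1, n2, n6}; fixed.
Sat(EG (EX (¬a ∨ p))) = {n1, n2, n6}
n2 ∈ Sat(EG (EX (¬a ∨ p))) = {n1, n2, n6}, so the formula holds at n2.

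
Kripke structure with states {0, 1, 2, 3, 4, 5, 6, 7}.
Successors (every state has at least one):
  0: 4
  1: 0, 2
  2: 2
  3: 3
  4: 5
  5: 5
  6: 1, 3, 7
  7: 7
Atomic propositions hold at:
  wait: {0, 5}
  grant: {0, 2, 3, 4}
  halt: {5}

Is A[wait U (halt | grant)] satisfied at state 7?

No

Sat(halt | grant) = {0, 2, 3, 4, 5}
A[wait U (halt | grant)]: least fixpoint, start Z0 = Sat((halt | grant)) = {0, 2, 3, 4, 5}, add states in Sat(wait) with every successor in Z. Already a fixed point.
Sat(A[wait U (halt | grant)]) = {0, 2, 3, 4, 5}
7 ∉ Sat(A[wait U (halt | grant)]) = {0, 2, 3, 4, 5}, so the formula does not hold at 7.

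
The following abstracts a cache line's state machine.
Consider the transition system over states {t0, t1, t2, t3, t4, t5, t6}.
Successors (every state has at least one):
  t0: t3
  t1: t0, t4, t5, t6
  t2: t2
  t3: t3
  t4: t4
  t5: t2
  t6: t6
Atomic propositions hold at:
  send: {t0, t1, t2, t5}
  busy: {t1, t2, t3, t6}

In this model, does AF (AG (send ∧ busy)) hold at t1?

Sat(send ∧ busy) = {t1, t2}
AG (send ∧ busy): greatest fixpoint, start Z0 = {t1, t2}, keep only states in Sat with every successor in Z. Z1 = {t2}; fixed.
Sat(AG (send ∧ busy)) = {t2}
AF (AG (send ∧ busy)): least fixpoint, start Z0 = {t2}, add states with every successor in Z. Z1 = {t2, t5}; fixed.
Sat(AF (AG (send ∧ busy))) = {t2, t5}
t1 ∉ Sat(AF (AG (send ∧ busy))) = {t2, t5}, so the formula does not hold at t1.

No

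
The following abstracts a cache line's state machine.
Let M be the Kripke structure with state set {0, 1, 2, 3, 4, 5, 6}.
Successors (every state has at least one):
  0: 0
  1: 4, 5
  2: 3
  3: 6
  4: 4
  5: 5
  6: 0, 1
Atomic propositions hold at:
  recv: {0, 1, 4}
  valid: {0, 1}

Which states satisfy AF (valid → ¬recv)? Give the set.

{1, 2, 3, 4, 5, 6}

Sat(¬recv) = {2, 3, 5, 6}
Sat(valid → ¬recv) = {2, 3, 4, 5, 6}
AF (valid → ¬recv): least fixpoint, start Z0 = {2, 3, 4, 5, 6}, add states with every successor in Z. Z1 = {1, 2, 3, 4, 5, 6}; fixed.
Sat(AF (valid → ¬recv)) = {1, 2, 3, 4, 5, 6}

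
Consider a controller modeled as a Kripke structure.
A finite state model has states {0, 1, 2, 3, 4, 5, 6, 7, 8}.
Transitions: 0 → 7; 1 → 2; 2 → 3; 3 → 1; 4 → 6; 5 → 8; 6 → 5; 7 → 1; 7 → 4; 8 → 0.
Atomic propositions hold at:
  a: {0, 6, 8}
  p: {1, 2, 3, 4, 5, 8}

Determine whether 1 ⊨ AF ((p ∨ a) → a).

No

Sat(p ∨ a) = {0, 1, 2, 3, 4, 5, 6, 8}
Sat((p ∨ a) → a) = {0, 6, 7, 8}
AF ((p ∨ a) → a): least fixpoint, start Z0 = {0, 6, 7, 8}, add states with every successor in Z. Z1 = {0, 4, 5, 6, 7, 8}; fixed.
Sat(AF ((p ∨ a) → a)) = {0, 4, 5, 6, 7, 8}
1 ∉ Sat(AF ((p ∨ a) → a)) = {0, 4, 5, 6, 7, 8}, so the formula does not hold at 1.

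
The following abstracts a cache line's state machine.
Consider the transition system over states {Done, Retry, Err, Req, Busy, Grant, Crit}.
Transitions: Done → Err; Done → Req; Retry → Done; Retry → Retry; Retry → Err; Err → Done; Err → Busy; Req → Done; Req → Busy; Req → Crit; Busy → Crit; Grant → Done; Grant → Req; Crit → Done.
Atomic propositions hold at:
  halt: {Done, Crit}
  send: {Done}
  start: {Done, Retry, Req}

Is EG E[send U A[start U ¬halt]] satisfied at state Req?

Sat(¬halt) = {Retry, Err, Req, Busy, Grant}
A[start U ¬halt]: least fixpoint, start Z0 = Sat(¬halt) = {Retry, Err, Req, Busy, Grant}, add states in Sat(start) with every successor in Z. Z1 = {Done, Retry, Err, Req, Busy, Grant}; fixed.
Sat(A[start U ¬halt]) = {Done, Retry, Err, Req, Busy, Grant}
E[send U A[start U ¬halt]]: least fixpoint, start Z0 = Sat(A[start U ¬halt]) = {Done, Retry, Err, Req, Busy, Grant}, add states in Sat(send) with some successor in Z. Already a fixed point.
Sat(E[send U A[start U ¬halt]]) = {Done, Retry, Err, Req, Busy, Grant}
EG E[send U A[start U ¬halt]]: greatest fixpoint, start Z0 = {Done, Retry, Err, Req, Busy, Grant}, keep only states in Sat with some successor in Z. Z1 = {Done, Retry, Err, Req, Grant}; fixed.
Sat(EG E[send U A[start U ¬halt]]) = {Done, Retry, Err, Req, Grant}
Req ∈ Sat(EG E[send U A[start U ¬halt]]) = {Done, Retry, Err, Req, Grant}, so the formula holds at Req.

Yes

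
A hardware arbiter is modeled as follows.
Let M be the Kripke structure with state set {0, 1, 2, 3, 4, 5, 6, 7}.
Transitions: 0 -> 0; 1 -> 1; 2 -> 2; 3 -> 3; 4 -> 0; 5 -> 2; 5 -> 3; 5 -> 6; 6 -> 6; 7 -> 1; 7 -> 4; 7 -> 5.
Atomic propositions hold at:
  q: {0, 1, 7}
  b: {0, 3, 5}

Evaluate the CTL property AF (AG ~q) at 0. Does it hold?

No

Sat(~q) = {2, 3, 4, 5, 6}
AG ~q: greatest fixpoint, start Z0 = {2, 3, 4, 5, 6}, keep only states in Sat with every successor in Z. Z1 = {2, 3, 5, 6}; fixed.
Sat(AG ~q) = {2, 3, 5, 6}
AF (AG ~q): least fixpoint, start Z0 = {2, 3, 5, 6}, add states with every successor in Z. Already a fixed point.
Sat(AF (AG ~q)) = {2, 3, 5, 6}
0 ∉ Sat(AF (AG ~q)) = {2, 3, 5, 6}, so the formula does not hold at 0.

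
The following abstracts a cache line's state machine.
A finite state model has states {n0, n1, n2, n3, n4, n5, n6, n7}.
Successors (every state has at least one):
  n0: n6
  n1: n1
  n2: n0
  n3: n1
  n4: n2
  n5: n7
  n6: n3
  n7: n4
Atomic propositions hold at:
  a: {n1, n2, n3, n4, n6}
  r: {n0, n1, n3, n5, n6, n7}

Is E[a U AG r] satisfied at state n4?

Yes

AG r: greatest fixpoint, start Z0 = {n0, n1, n3, n5, n6, n7}, keep only states in Sat with every successor in Z. Z1 = {n0, n1, n3, n5, n6}; Z2 = {n0, n1, n3, n6}; fixed.
Sat(AG r) = {n0, n1, n3, n6}
E[a U AG r]: least fixpoint, start Z0 = Sat(AG r) = {n0, n1, n3, n6}, add states in Sat(a) with some successor in Z. Z1 = {n0, n1, n2, n3, n6}; Z2 = {n0, n1, n2, n3, n4, n6}; fixed.
Sat(E[a U AG r]) = {n0, n1, n2, n3, n4, n6}
n4 ∈ Sat(E[a U AG r]) = {n0, n1, n2, n3, n4, n6}, so the formula holds at n4.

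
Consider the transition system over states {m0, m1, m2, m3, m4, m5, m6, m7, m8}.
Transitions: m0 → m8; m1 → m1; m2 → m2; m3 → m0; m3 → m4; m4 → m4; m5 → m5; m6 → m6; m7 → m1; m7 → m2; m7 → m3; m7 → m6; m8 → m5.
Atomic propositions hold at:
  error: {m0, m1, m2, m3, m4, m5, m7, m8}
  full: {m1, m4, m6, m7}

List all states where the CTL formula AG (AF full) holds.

{m1, m4, m6}

AF full: least fixpoint, start Z0 = {m1, m4, m6, m7}, add states with every successor in Z. Already a fixed point.
Sat(AF full) = {m1, m4, m6, m7}
AG (AF full): greatest fixpoint, start Z0 = {m1, m4, m6, m7}, keep only states in Sat with every successor in Z. Z1 = {m1, m4, m6}; fixed.
Sat(AG (AF full)) = {m1, m4, m6}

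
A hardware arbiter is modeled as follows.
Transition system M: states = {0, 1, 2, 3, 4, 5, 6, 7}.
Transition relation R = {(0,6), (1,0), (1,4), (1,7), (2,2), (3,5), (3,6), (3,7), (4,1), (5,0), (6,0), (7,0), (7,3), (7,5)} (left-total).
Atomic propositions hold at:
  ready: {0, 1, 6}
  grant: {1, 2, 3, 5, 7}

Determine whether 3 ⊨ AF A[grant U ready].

A[grant U ready]: least fixpoint, start Z0 = Sat(ready) = {0, 1, 6}, add states in Sat(grant) with every successor in Z. Z1 = {0, 1, 5, 6}; fixed.
Sat(A[grant U ready]) = {0, 1, 5, 6}
AF A[grant U ready]: least fixpoint, start Z0 = {0, 1, 5, 6}, add states with every successor in Z. Z1 = {0, 1, 4, 5, 6}; fixed.
Sat(AF A[grant U ready]) = {0, 1, 4, 5, 6}
3 ∉ Sat(AF A[grant U ready]) = {0, 1, 4, 5, 6}, so the formula does not hold at 3.

No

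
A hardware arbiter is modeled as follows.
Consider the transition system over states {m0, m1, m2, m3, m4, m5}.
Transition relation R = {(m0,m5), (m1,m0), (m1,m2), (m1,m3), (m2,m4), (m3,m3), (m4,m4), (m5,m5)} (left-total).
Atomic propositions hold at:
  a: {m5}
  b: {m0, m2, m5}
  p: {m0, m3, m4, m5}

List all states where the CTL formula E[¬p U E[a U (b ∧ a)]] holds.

{m5}

Sat(¬p) = {m1, m2}
Sat(b ∧ a) = {m5}
E[a U (b ∧ a)]: least fixpoint, start Z0 = Sat((b ∧ a)) = {m5}, add states in Sat(a) with some successor in Z. Already a fixed point.
Sat(E[a U (b ∧ a)]) = {m5}
E[¬p U E[a U (b ∧ a)]]: least fixpoint, start Z0 = Sat(E[a U (b ∧ a)]) = {m5}, add states in Sat(¬p) with some successor in Z. Already a fixed point.
Sat(E[¬p U E[a U (b ∧ a)]]) = {m5}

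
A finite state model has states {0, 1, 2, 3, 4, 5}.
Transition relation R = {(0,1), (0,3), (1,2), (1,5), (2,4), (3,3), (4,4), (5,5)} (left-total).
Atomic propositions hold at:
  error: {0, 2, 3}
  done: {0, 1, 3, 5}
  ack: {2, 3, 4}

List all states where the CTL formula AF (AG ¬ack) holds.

Sat(¬ack) = {0, 1, 5}
AG ¬ack: greatest fixpoint, start Z0 = {0, 1, 5}, keep only states in Sat with every successor in Z. Z1 = {5}; fixed.
Sat(AG ¬ack) = {5}
AF (AG ¬ack): least fixpoint, start Z0 = {5}, add states with every successor in Z. Already a fixed point.
Sat(AF (AG ¬ack)) = {5}

{5}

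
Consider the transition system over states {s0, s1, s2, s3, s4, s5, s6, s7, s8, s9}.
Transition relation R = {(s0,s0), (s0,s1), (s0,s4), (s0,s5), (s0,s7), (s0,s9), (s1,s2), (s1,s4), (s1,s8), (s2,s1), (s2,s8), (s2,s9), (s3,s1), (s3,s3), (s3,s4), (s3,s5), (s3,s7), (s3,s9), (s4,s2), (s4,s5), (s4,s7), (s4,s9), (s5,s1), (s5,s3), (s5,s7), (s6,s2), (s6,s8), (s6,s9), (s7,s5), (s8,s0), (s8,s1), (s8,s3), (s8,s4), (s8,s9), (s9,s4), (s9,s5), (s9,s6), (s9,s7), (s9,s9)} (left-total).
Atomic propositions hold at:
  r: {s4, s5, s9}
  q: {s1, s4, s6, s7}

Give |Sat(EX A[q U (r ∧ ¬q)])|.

Sat(¬q) = {s0, s2, s3, s5, s8, s9}
Sat(r ∧ ¬q) = {s5, s9}
A[q U (r ∧ ¬q)]: least fixpoint, start Z0 = Sat((r ∧ ¬q)) = {s5, s9}, add states in Sat(q) with every successor in Z. Z1 = {s5, s7, s9}; fixed.
Sat(A[q U (r ∧ ¬q)]) = {s5, s7, s9}
Sat(EX A[q U (r ∧ ¬q)]) = {s : some successor in {s5, s7, s9}} = {s0, s2, s3, s4, s5, s6, s7, s8, s9}
|Sat(EX A[q U (r ∧ ¬q)])| = |{s0, s2, s3, s4, s5, s6, s7, s8, s9}| = 9.

9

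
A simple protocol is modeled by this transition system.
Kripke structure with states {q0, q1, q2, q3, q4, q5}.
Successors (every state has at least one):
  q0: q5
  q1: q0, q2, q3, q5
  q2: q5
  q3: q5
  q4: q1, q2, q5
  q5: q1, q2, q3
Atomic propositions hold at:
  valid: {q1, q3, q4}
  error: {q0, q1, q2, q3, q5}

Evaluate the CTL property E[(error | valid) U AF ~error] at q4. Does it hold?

Yes

Sat(error | valid) = {q0, q1, q2, q3, q4, q5}
Sat(~error) = {q4}
AF ~error: least fixpoint, start Z0 = {q4}, add states with every successor in Z. Already a fixed point.
Sat(AF ~error) = {q4}
E[(error | valid) U AF ~error]: least fixpoint, start Z0 = Sat(AF ~error) = {q4}, add states in Sat(error | valid) with some successor in Z. Already a fixed point.
Sat(E[(error | valid) U AF ~error]) = {q4}
q4 ∈ Sat(E[(error | valid) U AF ~error]) = {q4}, so the formula holds at q4.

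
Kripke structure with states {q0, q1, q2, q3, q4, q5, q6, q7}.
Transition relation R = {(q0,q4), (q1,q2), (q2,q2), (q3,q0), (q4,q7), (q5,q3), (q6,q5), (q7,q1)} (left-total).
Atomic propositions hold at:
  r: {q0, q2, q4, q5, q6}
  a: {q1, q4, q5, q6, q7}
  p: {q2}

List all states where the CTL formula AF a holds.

AF a: least fixpoint, start Z0 = {q1, q4, q5, q6, q7}, add states with every successor in Z. Z1 = {q0, q1, q4, q5, q6, q7}; Z2 = {q0, q1, q3, q4, q5, q6, q7}; fixed.
Sat(AF a) = {q0, q1, q3, q4, q5, q6, q7}

{q0, q1, q3, q4, q5, q6, q7}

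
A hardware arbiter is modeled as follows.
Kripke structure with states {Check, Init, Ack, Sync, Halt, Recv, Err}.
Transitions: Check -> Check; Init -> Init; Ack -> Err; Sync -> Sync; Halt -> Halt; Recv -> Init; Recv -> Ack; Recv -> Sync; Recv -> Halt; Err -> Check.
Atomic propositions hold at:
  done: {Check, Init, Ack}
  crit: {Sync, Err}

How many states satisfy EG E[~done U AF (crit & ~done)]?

2

Sat(~done) = {Sync, Halt, Recv, Err}
Sat(crit & ~done) = {Sync, Err}
AF (crit & ~done): least fixpoint, start Z0 = {Sync, Err}, add states with every successor in Z. Z1 = {Ack, Sync, Err}; fixed.
Sat(AF (crit & ~done)) = {Ack, Sync, Err}
E[~done U AF (crit & ~done)]: least fixpoint, start Z0 = Sat(AF (crit & ~done)) = {Ack, Sync, Err}, add states in Sat(~done) with some successor in Z. Z1 = {Ack, Sync, Recv, Err}; fixed.
Sat(E[~done U AF (crit & ~done)]) = {Ack, Sync, Recv, Err}
EG E[~done U AF (crit & ~done)]: greatest fixpoint, start Z0 = {Ack, Sync, Recv, Err}, keep only states in Sat with some successor in Z. Z1 = {Ack, Sync, Recv}; Z2 = {Sync, Recv}; fixed.
Sat(EG E[~done U AF (crit & ~done)]) = {Sync, Recv}
|Sat(EG E[~done U AF (crit & ~done)])| = |{Sync, Recv}| = 2.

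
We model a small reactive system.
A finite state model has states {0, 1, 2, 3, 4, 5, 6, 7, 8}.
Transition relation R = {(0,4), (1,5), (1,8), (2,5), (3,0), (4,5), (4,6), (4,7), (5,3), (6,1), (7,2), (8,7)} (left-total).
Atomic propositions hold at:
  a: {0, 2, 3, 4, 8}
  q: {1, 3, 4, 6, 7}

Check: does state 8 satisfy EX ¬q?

Sat(¬q) = {0, 2, 5, 8}
Sat(EX ¬q) = {s : some successor in {0, 2, 5, 8}} = {1, 2, 3, 4, 7}
8 ∉ Sat(EX ¬q) = {1, 2, 3, 4, 7}, so the formula does not hold at 8.

No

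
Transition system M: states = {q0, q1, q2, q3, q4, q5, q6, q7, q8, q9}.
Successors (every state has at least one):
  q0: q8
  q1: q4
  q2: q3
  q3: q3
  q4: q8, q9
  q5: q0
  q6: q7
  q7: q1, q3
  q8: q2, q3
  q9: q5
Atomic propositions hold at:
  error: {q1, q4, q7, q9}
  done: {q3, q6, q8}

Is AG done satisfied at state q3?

AG done: greatest fixpoint, start Z0 = {q3, q6, q8}, keep only states in Sat with every successor in Z. Z1 = {q3}; fixed.
Sat(AG done) = {q3}
q3 ∈ Sat(AG done) = {q3}, so the formula holds at q3.

Yes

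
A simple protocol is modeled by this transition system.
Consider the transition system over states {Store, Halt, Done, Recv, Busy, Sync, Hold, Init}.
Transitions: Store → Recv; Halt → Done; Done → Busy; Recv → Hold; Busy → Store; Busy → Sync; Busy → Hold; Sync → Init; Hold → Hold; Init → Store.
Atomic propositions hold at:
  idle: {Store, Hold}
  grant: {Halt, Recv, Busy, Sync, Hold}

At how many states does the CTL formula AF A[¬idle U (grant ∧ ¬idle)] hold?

7

Sat(¬idle) = {Halt, Done, Recv, Busy, Sync, Init}
Sat(grant ∧ ¬idle) = {Halt, Recv, Busy, Sync}
A[¬idle U (grant ∧ ¬idle)]: least fixpoint, start Z0 = Sat((grant ∧ ¬idle)) = {Halt, Recv, Busy, Sync}, add states in Sat(¬idle) with every successor in Z. Z1 = {Halt, Done, Recv, Busy, Sync}; fixed.
Sat(A[¬idle U (grant ∧ ¬idle)]) = {Halt, Done, Recv, Busy, Sync}
AF A[¬idle U (grant ∧ ¬idle)]: least fixpoint, start Z0 = {Halt, Done, Recv, Busy, Sync}, add states with every successor in Z. Z1 = {Store, Halt, Done, Recv, Busy, Sync}; Z2 = {Store, Halt, Done, Recv, Busy, Sync, Init}; fixed.
Sat(AF A[¬idle U (grant ∧ ¬idle)]) = {Store, Halt, Done, Recv, Busy, Sync, Init}
|Sat(AF A[¬idle U (grant ∧ ¬idle)])| = |{Store, Halt, Done, Recv, Busy, Sync, Init}| = 7.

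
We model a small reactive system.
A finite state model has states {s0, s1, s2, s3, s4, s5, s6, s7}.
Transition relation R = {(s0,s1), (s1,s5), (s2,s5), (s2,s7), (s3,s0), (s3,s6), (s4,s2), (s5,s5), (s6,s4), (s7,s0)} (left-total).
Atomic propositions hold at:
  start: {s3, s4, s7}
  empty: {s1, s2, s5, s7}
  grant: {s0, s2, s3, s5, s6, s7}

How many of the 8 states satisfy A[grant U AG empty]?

AG empty: greatest fixpoint, start Z0 = {s1, s2, s5, s7}, keep only states in Sat with every successor in Z. Z1 = {s1, s2, s5}; Z2 = {s1, s5}; fixed.
Sat(AG empty) = {s1, s5}
A[grant U AG empty]: least fixpoint, start Z0 = Sat(AG empty) = {s1, s5}, add states in Sat(grant) with every successor in Z. Z1 = {s0, s1, s5}; Z2 = {s0, s1, s5, s7}; Z3 = {s0, s1, s2, s5, s7}; fixed.
Sat(A[grant U AG empty]) = {s0, s1, s2, s5, s7}
|Sat(A[grant U AG empty])| = |{s0, s1, s2, s5, s7}| = 5.

5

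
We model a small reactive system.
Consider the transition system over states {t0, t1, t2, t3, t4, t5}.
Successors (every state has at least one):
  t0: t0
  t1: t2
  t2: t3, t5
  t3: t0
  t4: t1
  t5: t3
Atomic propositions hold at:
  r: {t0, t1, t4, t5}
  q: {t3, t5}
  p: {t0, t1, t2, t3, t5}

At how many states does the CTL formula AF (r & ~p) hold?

Sat(~p) = {t4}
Sat(r & ~p) = {t4}
AF (r & ~p): least fixpoint, start Z0 = {t4}, add states with every successor in Z. Already a fixed point.
Sat(AF (r & ~p)) = {t4}
|Sat(AF (r & ~p))| = |{t4}| = 1.

1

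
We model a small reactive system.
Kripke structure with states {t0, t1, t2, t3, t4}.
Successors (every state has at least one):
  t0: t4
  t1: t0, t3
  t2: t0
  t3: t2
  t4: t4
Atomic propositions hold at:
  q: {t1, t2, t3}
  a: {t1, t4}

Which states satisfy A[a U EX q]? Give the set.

{t1, t3}

Sat(EX q) = {s : some successor in {t1, t2, t3}} = {t1, t3}
A[a U EX q]: least fixpoint, start Z0 = Sat(EX q) = {t1, t3}, add states in Sat(a) with every successor in Z. Already a fixed point.
Sat(A[a U EX q]) = {t1, t3}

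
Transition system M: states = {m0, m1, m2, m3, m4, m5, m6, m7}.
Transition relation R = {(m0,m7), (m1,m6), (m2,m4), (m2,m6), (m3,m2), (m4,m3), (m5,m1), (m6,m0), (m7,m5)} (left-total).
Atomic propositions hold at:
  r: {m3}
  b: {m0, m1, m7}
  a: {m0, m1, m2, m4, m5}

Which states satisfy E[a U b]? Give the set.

E[a U b]: least fixpoint, start Z0 = Sat(b) = {m0, m1, m7}, add states in Sat(a) with some successor in Z. Z1 = {m0, m1, m5, m7}; fixed.
Sat(E[a U b]) = {m0, m1, m5, m7}

{m0, m1, m5, m7}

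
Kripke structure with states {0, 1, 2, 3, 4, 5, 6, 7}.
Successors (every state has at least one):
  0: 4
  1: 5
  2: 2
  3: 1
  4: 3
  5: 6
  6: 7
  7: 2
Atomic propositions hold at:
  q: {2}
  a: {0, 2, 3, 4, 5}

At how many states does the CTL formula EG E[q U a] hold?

E[q U a]: least fixpoint, start Z0 = Sat(a) = {0, 2, 3, 4, 5}, add states in Sat(q) with some successor in Z. Already a fixed point.
Sat(E[q U a]) = {0, 2, 3, 4, 5}
EG E[q U a]: greatest fixpoint, start Z0 = {0, 2, 3, 4, 5}, keep only states in Sat with some successor in Z. Z1 = {0, 2, 4}; Z2 = {0, 2}; Z3 = {2}; fixed.
Sat(EG E[q U a]) = {2}
|Sat(EG E[q U a])| = |{2}| = 1.

1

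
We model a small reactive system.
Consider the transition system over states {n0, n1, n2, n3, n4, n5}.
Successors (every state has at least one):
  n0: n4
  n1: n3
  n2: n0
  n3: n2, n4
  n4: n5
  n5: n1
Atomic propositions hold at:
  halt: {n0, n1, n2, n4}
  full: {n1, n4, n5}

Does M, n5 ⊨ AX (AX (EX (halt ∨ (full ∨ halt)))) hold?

Yes

Sat(full ∨ halt) = {n0, n1, n2, n4, n5}
Sat(halt ∨ (full ∨ halt)) = {n0, n1, n2, n4, n5}
Sat(EX (halt ∨ (full ∨ halt))) = {s : some successor in {n0, n1, n2, n4, n5}} = {n0, n2, n3, n4, n5}
Sat(AX (EX (halt ∨ (full ∨ halt)))) = {s : every successor in {n0, n2, n3, n4, n5}} = {n0, n1, n2, n3, n4}
Sat(AX (AX (EX (halt ∨ (full ∨ halt))))) = {s : every successor in {n0, n1, n2, n3, n4}} = {n0, n1, n2, n3, n5}
n5 ∈ Sat(AX (AX (EX (halt ∨ (full ∨ halt))))) = {n0, n1, n2, n3, n5}, so the formula holds at n5.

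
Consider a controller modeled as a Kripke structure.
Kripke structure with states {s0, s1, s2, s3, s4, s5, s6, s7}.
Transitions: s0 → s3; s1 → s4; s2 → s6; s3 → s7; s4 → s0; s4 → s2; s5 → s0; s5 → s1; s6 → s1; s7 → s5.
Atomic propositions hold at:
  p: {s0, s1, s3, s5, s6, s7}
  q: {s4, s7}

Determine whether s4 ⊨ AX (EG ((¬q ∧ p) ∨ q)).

Sat(¬q) = {s0, s1, s2, s3, s5, s6}
Sat(¬q ∧ p) = {s0, s1, s3, s5, s6}
Sat((¬q ∧ p) ∨ q) = {s0, s1, s3, s4, s5, s6, s7}
EG ((¬q ∧ p) ∨ q): greatest fixpoint, start Z0 = {s0, s1, s3, s4, s5, s6, s7}, keep only states in Sat with some successor in Z. Already a fixed point.
Sat(EG ((¬q ∧ p) ∨ q)) = {s0, s1, s3, s4, s5, s6, s7}
Sat(AX (EG ((¬q ∧ p) ∨ q))) = {s : every successor in {s0, s1, s3, s4, s5, s6, s7}} = {s0, s1, s2, s3, s5, s6, s7}
s4 ∉ Sat(AX (EG ((¬q ∧ p) ∨ q))) = {s0, s1, s2, s3, s5, s6, s7}, so the formula does not hold at s4.

No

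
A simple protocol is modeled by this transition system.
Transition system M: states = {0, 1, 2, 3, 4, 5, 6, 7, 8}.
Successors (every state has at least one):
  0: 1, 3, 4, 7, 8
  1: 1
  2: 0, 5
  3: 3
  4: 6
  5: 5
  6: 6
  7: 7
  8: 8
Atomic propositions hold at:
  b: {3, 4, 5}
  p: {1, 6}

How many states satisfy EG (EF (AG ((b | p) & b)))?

Sat(b | p) = {1, 3, 4, 5, 6}
Sat((b | p) & b) = {3, 4, 5}
AG ((b | p) & b): greatest fixpoint, start Z0 = {3, 4, 5}, keep only states in Sat with every successor in Z. Z1 = {3, 5}; fixed.
Sat(AG ((b | p) & b)) = {3, 5}
EF (AG ((b | p) & b)): least fixpoint, start Z0 = {3, 5}, add states with some successor in Z. Z1 = {0, 2, 3, 5}; fixed.
Sat(EF (AG ((b | p) & b))) = {0, 2, 3, 5}
EG (EF (AG ((b | p) & b))): greatest fixpoint, start Z0 = {0, 2, 3, 5}, keep only states in Sat with some successor in Z. Already a fixed point.
Sat(EG (EF (AG ((b | p) & b)))) = {0, 2, 3, 5}
|Sat(EG (EF (AG ((b | p) & b))))| = |{0, 2, 3, 5}| = 4.

4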